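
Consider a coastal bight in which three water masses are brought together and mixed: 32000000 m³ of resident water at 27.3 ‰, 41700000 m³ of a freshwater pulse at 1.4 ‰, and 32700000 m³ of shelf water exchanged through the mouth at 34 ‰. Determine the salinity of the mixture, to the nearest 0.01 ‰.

Weighted by volume,
salt = 32,000,000×27.3 + 41,700,000×1.4 + 32,700,000×34 = 873,600,000 + 58,380,000 + 1,111,800,000 = 2,043,780,000
volume = 32,000,000 + 41,700,000 + 32,700,000 = 106,400,000 m³
S = 2,043,780,000 / 106,400,000 = 19.2085 ‰

19.21 ‰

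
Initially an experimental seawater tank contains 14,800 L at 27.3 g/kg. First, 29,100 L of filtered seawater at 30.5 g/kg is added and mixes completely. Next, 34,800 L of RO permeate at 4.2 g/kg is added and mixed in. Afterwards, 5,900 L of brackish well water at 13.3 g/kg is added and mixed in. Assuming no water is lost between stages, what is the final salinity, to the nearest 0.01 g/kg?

Weighted by volume,
Initial salt = 14,800×27.3 = 404,040
After stage 1: salt = 404,040 + 29,100×30.5 = 1,291,590; volume = 43,900 L; S = 29.421 g/kg
After stage 2: salt = 1,291,590 + 34,800×4.2 = 1,437,750; volume = 78,700 L; S = 18.269 g/kg
After stage 3: salt = 1,437,750 + 5,900×13.3 = 1,516,220; volume = 84,600 L
S = 1,516,220 / 84,600 = 17.9222 g/kg

17.92 g/kg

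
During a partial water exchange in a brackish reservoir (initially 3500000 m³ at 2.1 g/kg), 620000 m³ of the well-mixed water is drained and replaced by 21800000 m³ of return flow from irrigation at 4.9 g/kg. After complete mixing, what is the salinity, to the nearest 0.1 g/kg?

Remaining after removal: 2,880,000 m³ at 2.1 g/kg (salt = 6,048,000)
After addition: salt = 6,048,000 + 21,800,000×4.9 = 112,868,000; volume = 24,680,000 m³
S = 112,868,000 / 24,680,000 = 4.5733 g/kg

4.6 g/kg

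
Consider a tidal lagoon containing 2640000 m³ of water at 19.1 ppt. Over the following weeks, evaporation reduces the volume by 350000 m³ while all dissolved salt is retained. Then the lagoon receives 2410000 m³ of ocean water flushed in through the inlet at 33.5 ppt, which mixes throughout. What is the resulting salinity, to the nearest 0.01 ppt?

27.91 ppt

After evaporation: salt = 2,640,000×19.1 = 50,424,000; volume = 2,640,000 − 350,000 = 2,290,000 m³
After mixing: salt = 50,424,000 + 2,410,000×33.5 = 131,159,000; volume = 2,290,000 + 2,410,000 = 4,700,000 m³
S = 131,159,000 / 4,700,000 = 27.9062 ppt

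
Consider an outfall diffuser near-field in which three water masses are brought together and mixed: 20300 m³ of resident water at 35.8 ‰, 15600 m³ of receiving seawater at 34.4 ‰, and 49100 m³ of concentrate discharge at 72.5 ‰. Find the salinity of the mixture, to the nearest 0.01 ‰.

By conservation of dissolved salt,
salt = 20,300×35.8 + 15,600×34.4 + 49,100×72.5 = 726,740 + 536,640 + 3,559,750 = 4,823,130
volume = 20,300 + 15,600 + 49,100 = 85,000 m³
S = 4,823,130 / 85,000 = 56.7427 ‰

56.74 ‰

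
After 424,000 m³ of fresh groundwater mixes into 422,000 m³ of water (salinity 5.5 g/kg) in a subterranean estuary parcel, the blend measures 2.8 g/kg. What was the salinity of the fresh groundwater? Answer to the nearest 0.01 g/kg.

Salt balance: 422,000×5.5 + 424,000×S = 846,000×2.8
2,321,000 + 424,000·S = 2,368,800
S = (2,368,800 − 2,321,000) / 424,000 = 0.1127 g/kg

0.11 g/kg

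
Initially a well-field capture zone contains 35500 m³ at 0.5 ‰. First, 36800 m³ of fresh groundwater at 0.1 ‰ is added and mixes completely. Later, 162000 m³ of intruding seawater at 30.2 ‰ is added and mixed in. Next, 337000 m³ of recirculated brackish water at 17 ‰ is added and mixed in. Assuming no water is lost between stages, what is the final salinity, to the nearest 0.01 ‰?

18.63 ‰

Mass of salt is conserved:
Initial salt = 35,500×0.5 = 17,750
After stage 1: salt = 17,750 + 36,800×0.1 = 21,430; volume = 72,300 m³; S = 0.296 ‰
After stage 2: salt = 21,430 + 162,000×30.2 = 4,913,830; volume = 234,300 m³; S = 20.972 ‰
After stage 3: salt = 4,913,830 + 337,000×17 = 10,642,830; volume = 571,300 m³
S = 10,642,830 / 571,300 = 18.6291 ‰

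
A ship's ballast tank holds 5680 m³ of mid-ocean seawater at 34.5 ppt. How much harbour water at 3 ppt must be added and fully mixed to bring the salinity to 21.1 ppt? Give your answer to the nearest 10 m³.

Salt balance: 5,680×34.5 + V×3 = (5,680+V)×21.1
195,960 + 3V = 119,848 + 21.1V
76,112 = 18.1V
V = 4,205.08 m³

4210 m³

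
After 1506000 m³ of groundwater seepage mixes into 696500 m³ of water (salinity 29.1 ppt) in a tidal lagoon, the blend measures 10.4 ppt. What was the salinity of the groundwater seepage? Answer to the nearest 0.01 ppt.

1.75 ppt

Salt balance: 696,500×29.1 + 1,506,000×S = 2,202,500×10.4
20,268,150 + 1,506,000·S = 22,906,000
S = (22,906,000 − 20,268,150) / 1,506,000 = 1.7516 ppt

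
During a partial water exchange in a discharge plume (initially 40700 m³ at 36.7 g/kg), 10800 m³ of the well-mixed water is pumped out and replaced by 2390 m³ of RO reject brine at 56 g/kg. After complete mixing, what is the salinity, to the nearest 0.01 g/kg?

Remaining after removal: 29,900 m³ at 36.7 g/kg (salt = 1,097,330)
After addition: salt = 1,097,330 + 2,390×56 = 1,231,170; volume = 32,290 m³
S = 1,231,170 / 32,290 = 38.1285 g/kg

38.13 g/kg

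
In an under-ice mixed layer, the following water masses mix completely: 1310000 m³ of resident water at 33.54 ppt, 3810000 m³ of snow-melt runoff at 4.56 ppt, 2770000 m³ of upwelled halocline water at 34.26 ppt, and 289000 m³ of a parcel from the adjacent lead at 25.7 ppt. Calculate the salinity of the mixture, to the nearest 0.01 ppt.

20.01 ppt

Mass of salt is conserved:
salt = 1,310,000×33.54 + 3,810,000×4.56 + 2,770,000×34.26 + 289,000×25.7 = 43,937,400 + 17,373,600 + 94,900,200 + 7,427,300 = 163,638,500
volume = 1,310,000 + 3,810,000 + 2,770,000 + 289,000 = 8,179,000 m³
S = 163,638,500 / 8,179,000 = 20.0072 ppt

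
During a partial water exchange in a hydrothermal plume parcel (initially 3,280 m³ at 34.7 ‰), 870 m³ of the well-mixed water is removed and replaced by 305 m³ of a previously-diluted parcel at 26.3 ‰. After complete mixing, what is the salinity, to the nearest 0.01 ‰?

33.76 ‰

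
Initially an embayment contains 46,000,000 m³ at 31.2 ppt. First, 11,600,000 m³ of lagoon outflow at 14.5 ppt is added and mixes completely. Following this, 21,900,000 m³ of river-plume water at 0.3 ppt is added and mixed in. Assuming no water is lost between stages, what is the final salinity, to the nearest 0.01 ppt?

20.25 ppt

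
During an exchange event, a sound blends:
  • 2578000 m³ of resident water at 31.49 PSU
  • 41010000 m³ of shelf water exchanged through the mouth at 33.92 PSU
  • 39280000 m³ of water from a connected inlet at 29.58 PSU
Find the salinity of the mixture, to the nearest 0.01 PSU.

31.79 PSU

Total salt / total volume:
salt = 2,578,000×31.49 + 41,010,000×33.92 + 39,280,000×29.58 = 81,181,220 + 1,391,059,200 + 1,161,902,400 = 2,634,142,820
volume = 2,578,000 + 41,010,000 + 39,280,000 = 82,868,000 m³
S = 2,634,142,820 / 82,868,000 = 31.7872 PSU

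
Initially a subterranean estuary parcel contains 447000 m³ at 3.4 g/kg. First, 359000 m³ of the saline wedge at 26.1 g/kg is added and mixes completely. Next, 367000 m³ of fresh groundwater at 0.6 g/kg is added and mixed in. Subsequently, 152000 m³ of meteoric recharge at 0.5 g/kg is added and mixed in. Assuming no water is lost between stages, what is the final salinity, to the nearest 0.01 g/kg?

Conserving salt mass:
Initial salt = 447,000×3.4 = 1,519,800
After stage 1: salt = 1,519,800 + 359,000×26.1 = 10,889,700; volume = 806,000 m³; S = 13.511 g/kg
After stage 2: salt = 10,889,700 + 367,000×0.6 = 11,109,900; volume = 1,173,000 m³; S = 9.471 g/kg
After stage 3: salt = 11,109,900 + 152,000×0.5 = 11,185,900; volume = 1,325,000 m³
S = 11,185,900 / 1,325,000 = 8.4422 g/kg

8.44 g/kg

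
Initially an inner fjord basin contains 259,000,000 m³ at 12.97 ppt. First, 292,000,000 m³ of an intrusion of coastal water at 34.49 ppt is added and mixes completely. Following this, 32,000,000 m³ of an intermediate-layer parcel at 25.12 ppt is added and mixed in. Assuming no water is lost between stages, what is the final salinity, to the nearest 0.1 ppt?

24.4 ppt

Salt balance:
Initial salt = 259,000,000×12.97 = 3,359,230,000
After stage 1: salt = 3,359,230,000 + 292,000,000×34.49 = 13,430,310,000; volume = 551,000,000 m³; S = 24.374 ppt
After stage 2: salt = 13,430,310,000 + 32,000,000×25.12 = 14,234,150,000; volume = 583,000,000 m³
S = 14,234,150,000 / 583,000,000 = 24.4154 ppt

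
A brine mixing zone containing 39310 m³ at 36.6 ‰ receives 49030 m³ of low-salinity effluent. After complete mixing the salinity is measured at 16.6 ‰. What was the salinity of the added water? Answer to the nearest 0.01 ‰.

Salt balance: 39,310×36.6 + 49,030×S = 88,340×16.6
1,438,746 + 49,030·S = 1,466,444
S = (1,466,444 − 1,438,746) / 49,030 = 0.5649 ‰

0.56 ‰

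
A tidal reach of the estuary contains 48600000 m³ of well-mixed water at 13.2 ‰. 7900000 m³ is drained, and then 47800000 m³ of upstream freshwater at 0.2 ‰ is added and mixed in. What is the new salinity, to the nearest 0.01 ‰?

6.18 ‰

Remaining after removal: 40,700,000 m³ at 13.2 ‰ (salt = 537,240,000)
After addition: salt = 537,240,000 + 47,800,000×0.2 = 546,800,000; volume = 88,500,000 m³
S = 546,800,000 / 88,500,000 = 6.1785 ‰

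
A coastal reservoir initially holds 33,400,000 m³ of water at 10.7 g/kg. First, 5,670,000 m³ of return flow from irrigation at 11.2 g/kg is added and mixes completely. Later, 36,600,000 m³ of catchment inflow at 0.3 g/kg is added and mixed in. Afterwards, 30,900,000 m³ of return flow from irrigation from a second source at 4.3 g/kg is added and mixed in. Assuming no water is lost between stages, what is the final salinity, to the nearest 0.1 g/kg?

By conservation of dissolved salt,
Initial salt = 33,400,000×10.7 = 357,380,000
After stage 1: salt = 357,380,000 + 5,670,000×11.2 = 420,884,000; volume = 39,070,000 m³; S = 10.773 g/kg
After stage 2: salt = 420,884,000 + 36,600,000×0.3 = 431,864,000; volume = 75,670,000 m³; S = 5.707 g/kg
After stage 3: salt = 431,864,000 + 30,900,000×4.3 = 564,734,000; volume = 106,570,000 m³
S = 564,734,000 / 106,570,000 = 5.2992 g/kg

5.3 g/kg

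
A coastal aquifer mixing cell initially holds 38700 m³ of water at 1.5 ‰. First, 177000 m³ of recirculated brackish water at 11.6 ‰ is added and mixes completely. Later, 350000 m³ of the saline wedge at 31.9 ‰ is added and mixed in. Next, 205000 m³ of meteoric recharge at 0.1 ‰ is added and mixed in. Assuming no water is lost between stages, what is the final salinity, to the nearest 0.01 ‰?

17.25 ‰

Conserving salt mass:
Initial salt = 38,700×1.5 = 58,050
After stage 1: salt = 58,050 + 177,000×11.6 = 2,111,250; volume = 215,700 m³; S = 9.788 ‰
After stage 2: salt = 2,111,250 + 350,000×31.9 = 13,276,250; volume = 565,700 m³; S = 23.469 ‰
After stage 3: salt = 13,276,250 + 205,000×0.1 = 13,296,750; volume = 770,700 m³
S = 13,296,750 / 770,700 = 17.2528 ‰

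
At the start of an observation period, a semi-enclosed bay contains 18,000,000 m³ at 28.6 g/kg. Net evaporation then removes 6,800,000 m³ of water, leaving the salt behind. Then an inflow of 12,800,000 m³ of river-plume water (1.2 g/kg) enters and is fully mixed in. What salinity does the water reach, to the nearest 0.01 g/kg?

After evaporation: salt = 18,000,000×28.6 = 514,800,000; volume = 18,000,000 − 6,800,000 = 11,200,000 m³
After mixing: salt = 514,800,000 + 12,800,000×1.2 = 530,160,000; volume = 11,200,000 + 12,800,000 = 24,000,000 m³
S = 530,160,000 / 24,000,000 = 22.09 g/kg

22.09 g/kg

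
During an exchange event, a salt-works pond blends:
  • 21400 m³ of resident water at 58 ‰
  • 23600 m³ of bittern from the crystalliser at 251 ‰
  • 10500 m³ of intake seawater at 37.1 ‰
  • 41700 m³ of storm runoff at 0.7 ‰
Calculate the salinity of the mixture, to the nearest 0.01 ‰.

78.02 ‰

Salt balance:
salt = 21,400×58 + 23,600×251 + 10,500×37.1 + 41,700×0.7 = 1,241,200 + 5,923,600 + 389,550 + 29,190 = 7,583,540
volume = 21,400 + 23,600 + 10,500 + 41,700 = 97,200 m³
S = 7,583,540 / 97,200 = 78.02 ‰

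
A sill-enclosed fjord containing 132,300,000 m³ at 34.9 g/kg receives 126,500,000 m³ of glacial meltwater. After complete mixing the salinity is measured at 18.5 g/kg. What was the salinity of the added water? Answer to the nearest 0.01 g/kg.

1.35 g/kg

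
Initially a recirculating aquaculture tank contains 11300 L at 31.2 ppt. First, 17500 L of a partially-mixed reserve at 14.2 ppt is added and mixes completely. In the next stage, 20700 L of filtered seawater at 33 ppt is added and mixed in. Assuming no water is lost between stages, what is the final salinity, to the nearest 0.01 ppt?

Salt balance:
Initial salt = 11,300×31.2 = 352,560
After stage 1: salt = 352,560 + 17,500×14.2 = 601,060; volume = 28,800 L; S = 20.87 ppt
After stage 2: salt = 601,060 + 20,700×33 = 1,284,160; volume = 49,500 L
S = 1,284,160 / 49,500 = 25.9426 ppt

25.94 ppt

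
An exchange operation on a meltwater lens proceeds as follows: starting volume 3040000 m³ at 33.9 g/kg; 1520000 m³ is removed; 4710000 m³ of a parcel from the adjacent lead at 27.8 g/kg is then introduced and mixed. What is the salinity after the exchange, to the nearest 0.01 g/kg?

Remaining after removal: 1,520,000 m³ at 33.9 g/kg (salt = 51,528,000)
After addition: salt = 51,528,000 + 4,710,000×27.8 = 182,466,000; volume = 6,230,000 m³
S = 182,466,000 / 6,230,000 = 29.2883 g/kg

29.29 g/kg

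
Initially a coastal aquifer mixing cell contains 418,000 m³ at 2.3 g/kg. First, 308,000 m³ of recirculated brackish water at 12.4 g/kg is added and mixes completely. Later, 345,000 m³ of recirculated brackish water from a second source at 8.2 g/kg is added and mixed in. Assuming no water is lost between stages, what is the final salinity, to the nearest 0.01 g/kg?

7.11 g/kg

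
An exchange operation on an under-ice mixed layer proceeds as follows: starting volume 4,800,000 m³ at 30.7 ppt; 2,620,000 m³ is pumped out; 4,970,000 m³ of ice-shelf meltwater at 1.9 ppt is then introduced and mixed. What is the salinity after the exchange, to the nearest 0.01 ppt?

10.68 ppt

Remaining after removal: 2,180,000 m³ at 30.7 ppt (salt = 66,926,000)
After addition: salt = 66,926,000 + 4,970,000×1.9 = 76,369,000; volume = 7,150,000 m³
S = 76,369,000 / 7,150,000 = 10.681 ppt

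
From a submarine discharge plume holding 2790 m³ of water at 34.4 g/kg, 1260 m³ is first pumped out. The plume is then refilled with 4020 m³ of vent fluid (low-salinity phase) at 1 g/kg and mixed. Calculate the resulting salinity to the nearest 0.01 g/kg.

Remaining after removal: 1,530 m³ at 34.4 g/kg (salt = 52,632)
After addition: salt = 52,632 + 4,020×1 = 56,652; volume = 5,550 m³
S = 56,652 / 5,550 = 10.2076 g/kg

10.21 g/kg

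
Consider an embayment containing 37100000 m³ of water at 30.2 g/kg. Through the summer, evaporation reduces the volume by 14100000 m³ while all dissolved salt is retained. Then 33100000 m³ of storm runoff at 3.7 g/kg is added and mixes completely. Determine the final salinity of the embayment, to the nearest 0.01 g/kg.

After evaporation: salt = 37,100,000×30.2 = 1,120,420,000; volume = 37,100,000 − 14,100,000 = 23,000,000 m³
After mixing: salt = 1,120,420,000 + 33,100,000×3.7 = 1,242,890,000; volume = 23,000,000 + 33,100,000 = 56,100,000 m³
S = 1,242,890,000 / 56,100,000 = 22.1549 g/kg

22.15 g/kg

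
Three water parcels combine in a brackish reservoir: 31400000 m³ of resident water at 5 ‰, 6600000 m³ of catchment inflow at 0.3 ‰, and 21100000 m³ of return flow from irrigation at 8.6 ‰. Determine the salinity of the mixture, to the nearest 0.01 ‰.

5.76 ‰

Total salt / total volume:
salt = 31,400,000×5 + 6,600,000×0.3 + 21,100,000×8.6 = 157,000,000 + 1,980,000 + 181,460,000 = 340,440,000
volume = 31,400,000 + 6,600,000 + 21,100,000 = 59,100,000 m³
S = 340,440,000 / 59,100,000 = 5.7604 ‰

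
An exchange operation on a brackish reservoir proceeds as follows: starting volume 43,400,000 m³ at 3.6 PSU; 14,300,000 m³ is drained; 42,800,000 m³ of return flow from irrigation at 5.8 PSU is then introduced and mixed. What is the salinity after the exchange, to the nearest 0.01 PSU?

4.91 PSU

Remaining after removal: 29,100,000 m³ at 3.6 PSU (salt = 104,760,000)
After addition: salt = 104,760,000 + 42,800,000×5.8 = 353,000,000; volume = 71,900,000 m³
S = 353,000,000 / 71,900,000 = 4.9096 PSU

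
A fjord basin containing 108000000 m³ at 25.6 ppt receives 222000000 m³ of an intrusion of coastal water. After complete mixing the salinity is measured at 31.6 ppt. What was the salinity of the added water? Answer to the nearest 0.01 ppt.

34.52 ppt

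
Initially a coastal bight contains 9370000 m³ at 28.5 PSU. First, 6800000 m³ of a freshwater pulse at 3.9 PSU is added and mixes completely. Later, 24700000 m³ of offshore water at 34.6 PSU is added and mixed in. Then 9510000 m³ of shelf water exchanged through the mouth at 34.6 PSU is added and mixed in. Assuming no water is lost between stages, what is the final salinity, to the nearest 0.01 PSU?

29.32 PSU

Total salt / total volume:
Initial salt = 9,370,000×28.5 = 267,045,000
After stage 1: salt = 267,045,000 + 6,800,000×3.9 = 293,565,000; volume = 16,170,000 m³; S = 18.155 PSU
After stage 2: salt = 293,565,000 + 24,700,000×34.6 = 1,148,185,000; volume = 40,870,000 m³; S = 28.094 PSU
After stage 3: salt = 1,148,185,000 + 9,510,000×34.6 = 1,477,231,000; volume = 50,380,000 m³
S = 1,477,231,000 / 50,380,000 = 29.3218 PSU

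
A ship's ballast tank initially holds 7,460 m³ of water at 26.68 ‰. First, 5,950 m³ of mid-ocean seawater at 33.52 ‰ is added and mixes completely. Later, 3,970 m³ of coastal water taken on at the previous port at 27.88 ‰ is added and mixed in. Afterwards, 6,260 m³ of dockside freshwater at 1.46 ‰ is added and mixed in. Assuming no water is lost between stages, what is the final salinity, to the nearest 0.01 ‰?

By conservation of dissolved salt,
Initial salt = 7,460×26.68 = 199,032.8
After stage 1: salt = 199,032.8 + 5,950×33.52 = 398,476.8; volume = 13,410 m³; S = 29.715 ‰
After stage 2: salt = 398,476.8 + 3,970×27.88 = 509,160.4; volume = 17,380 m³; S = 29.296 ‰
After stage 3: salt = 509,160.4 + 6,260×1.46 = 518,300; volume = 23,640 m³
S = 518,300 / 23,640 = 21.9247 ‰

21.92 ‰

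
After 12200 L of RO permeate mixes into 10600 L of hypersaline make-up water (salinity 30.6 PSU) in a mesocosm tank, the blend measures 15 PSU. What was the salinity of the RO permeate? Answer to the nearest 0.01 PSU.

1.45 PSU

Salt balance: 10,600×30.6 + 12,200×S = 22,800×15
324,360 + 12,200·S = 342,000
S = (342,000 − 324,360) / 12,200 = 1.4459 PSU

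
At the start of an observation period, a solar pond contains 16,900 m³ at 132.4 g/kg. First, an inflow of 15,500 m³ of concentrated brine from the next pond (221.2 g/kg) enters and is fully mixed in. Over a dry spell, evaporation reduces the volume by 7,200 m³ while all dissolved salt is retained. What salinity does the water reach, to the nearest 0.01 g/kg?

224.85 g/kg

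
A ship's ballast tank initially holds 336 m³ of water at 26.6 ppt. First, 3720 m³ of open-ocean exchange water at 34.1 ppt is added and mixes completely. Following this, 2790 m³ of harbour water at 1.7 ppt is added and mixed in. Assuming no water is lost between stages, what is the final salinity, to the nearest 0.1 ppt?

20.5 ppt

Salt balance:
Initial salt = 336×26.6 = 8,937.6
After stage 1: salt = 8,937.6 + 3,720×34.1 = 135,789.6; volume = 4,056 m³; S = 33.479 ppt
After stage 2: salt = 135,789.6 + 2,790×1.7 = 140,532.6; volume = 6,846 m³
S = 140,532.6 / 6,846 = 20.5277 ppt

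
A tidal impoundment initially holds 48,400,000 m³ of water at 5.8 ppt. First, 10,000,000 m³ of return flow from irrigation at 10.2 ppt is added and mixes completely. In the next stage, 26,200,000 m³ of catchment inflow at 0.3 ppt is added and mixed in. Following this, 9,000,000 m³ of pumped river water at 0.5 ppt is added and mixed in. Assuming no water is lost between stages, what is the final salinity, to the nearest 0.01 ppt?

4.22 ppt

Total salt / total volume:
Initial salt = 48,400,000×5.8 = 280,720,000
After stage 1: salt = 280,720,000 + 10,000,000×10.2 = 382,720,000; volume = 58,400,000 m³; S = 6.553 ppt
After stage 2: salt = 382,720,000 + 26,200,000×0.3 = 390,580,000; volume = 84,600,000 m³; S = 4.617 ppt
After stage 3: salt = 390,580,000 + 9,000,000×0.5 = 395,080,000; volume = 93,600,000 m³
S = 395,080,000 / 93,600,000 = 4.2209 ppt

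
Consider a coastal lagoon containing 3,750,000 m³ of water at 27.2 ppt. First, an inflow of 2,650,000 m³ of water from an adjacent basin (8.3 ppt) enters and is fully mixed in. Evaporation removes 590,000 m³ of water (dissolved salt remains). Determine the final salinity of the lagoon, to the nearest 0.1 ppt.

After mixing: salt = 3,750,000×27.2 + 2,650,000×8.3 = 123,995,000; volume = 6,400,000 m³
After evaporation: salt unchanged = 123,995,000; volume = 6,400,000 − 590,000 = 5,810,000 m³
S = 123,995,000 / 5,810,000 = 21.3417 ppt

21.3 ppt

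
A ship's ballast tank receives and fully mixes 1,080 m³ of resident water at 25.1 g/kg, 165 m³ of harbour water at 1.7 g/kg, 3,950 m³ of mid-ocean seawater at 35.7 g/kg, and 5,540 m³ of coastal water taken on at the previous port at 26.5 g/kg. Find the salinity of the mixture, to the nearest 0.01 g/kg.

29.36 g/kg

Total salt / total volume:
salt = 1,080×25.1 + 165×1.7 + 3,950×35.7 + 5,540×26.5 = 27,108 + 280.5 + 141,015 + 146,810 = 315,213.5
volume = 1,080 + 165 + 3,950 + 5,540 = 10,735 m³
S = 315,213.5 / 10,735 = 29.3632 g/kg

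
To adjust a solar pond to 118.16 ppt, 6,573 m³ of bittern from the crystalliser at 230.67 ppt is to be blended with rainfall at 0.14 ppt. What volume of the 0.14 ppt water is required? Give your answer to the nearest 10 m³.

Salt balance: 6,573×230.67 + V×0.14 = (6,573+V)×118.16
1,516,193.91 + 0.14V = 776,665.68 + 118.16V
739,528.23 = 118.02V
V = 6,266.13 m³

6270 m³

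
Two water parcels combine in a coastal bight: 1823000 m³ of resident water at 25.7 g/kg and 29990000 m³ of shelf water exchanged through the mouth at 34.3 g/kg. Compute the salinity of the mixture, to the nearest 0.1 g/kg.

Conserving salt mass:
salt = 1,823,000×25.7 + 29,990,000×34.3 = 46,851,100 + 1,028,657,000 = 1,075,508,100
volume = 1,823,000 + 29,990,000 = 31,813,000 m³
S = 1,075,508,100 / 31,813,000 = 33.807 g/kg

33.8 g/kg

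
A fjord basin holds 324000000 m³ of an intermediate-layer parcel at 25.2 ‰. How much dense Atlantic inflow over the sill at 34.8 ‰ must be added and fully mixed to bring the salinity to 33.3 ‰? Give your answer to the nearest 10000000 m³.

Salt balance: 324,000,000×25.2 + V×34.8 = (324,000,000+V)×33.3
8,164,800,000 + 34.8V = 10,789,200,000 + 33.3V
2,624,400,000 = 1.5V
V = 1,749,600,000 m³

1750000000 m³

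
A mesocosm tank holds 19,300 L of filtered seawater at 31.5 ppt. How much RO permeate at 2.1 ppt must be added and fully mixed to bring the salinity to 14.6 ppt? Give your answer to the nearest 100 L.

Salt balance: 19,300×31.5 + V×2.1 = (19,300+V)×14.6
607,950 + 2.1V = 281,780 + 14.6V
326,170 = 12.5V
V = 26,093.6 L

26100 L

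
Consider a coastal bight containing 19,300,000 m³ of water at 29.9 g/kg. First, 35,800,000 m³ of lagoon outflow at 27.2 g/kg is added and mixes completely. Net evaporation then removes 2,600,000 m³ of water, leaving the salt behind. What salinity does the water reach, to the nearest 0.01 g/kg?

After mixing: salt = 19,300,000×29.9 + 35,800,000×27.2 = 1,550,830,000; volume = 55,100,000 m³
After evaporation: salt unchanged = 1,550,830,000; volume = 55,100,000 − 2,600,000 = 52,500,000 m³
S = 1,550,830,000 / 52,500,000 = 29.5396 g/kg

29.54 g/kg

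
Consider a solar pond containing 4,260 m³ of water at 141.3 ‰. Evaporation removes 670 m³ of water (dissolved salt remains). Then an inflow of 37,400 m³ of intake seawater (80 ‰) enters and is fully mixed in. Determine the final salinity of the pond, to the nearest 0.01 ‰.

87.68 ‰

After evaporation: salt = 4,260×141.3 = 601,938; volume = 4,260 − 670 = 3,590 m³
After mixing: salt = 601,938 + 37,400×80 = 3,593,938; volume = 3,590 + 37,400 = 40,990 m³
S = 3,593,938 / 40,990 = 87.6784 ‰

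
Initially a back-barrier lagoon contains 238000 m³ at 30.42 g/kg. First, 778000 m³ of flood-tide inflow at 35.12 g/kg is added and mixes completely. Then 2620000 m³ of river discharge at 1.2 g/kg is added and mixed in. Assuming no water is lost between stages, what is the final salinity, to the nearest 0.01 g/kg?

10.37 g/kg

Conserving salt mass:
Initial salt = 238,000×30.42 = 7,239,960
After stage 1: salt = 7,239,960 + 778,000×35.12 = 34,563,320; volume = 1,016,000 m³; S = 34.019 g/kg
After stage 2: salt = 34,563,320 + 2,620,000×1.2 = 37,707,320; volume = 3,636,000 m³
S = 37,707,320 / 3,636,000 = 10.3706 g/kg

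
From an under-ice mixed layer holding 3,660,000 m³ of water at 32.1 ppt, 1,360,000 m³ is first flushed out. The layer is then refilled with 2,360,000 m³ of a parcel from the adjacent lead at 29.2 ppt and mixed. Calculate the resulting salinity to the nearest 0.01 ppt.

Remaining after removal: 2,300,000 m³ at 32.1 ppt (salt = 73,830,000)
After addition: salt = 73,830,000 + 2,360,000×29.2 = 142,742,000; volume = 4,660,000 m³
S = 142,742,000 / 4,660,000 = 30.6313 ppt

30.63 ppt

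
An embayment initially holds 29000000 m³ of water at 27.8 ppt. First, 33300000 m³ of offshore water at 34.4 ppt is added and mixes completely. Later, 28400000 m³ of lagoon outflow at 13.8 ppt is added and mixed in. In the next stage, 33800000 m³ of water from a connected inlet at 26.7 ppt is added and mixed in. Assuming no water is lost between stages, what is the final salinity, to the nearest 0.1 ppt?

Salt balance:
Initial salt = 29,000,000×27.8 = 806,200,000
After stage 1: salt = 806,200,000 + 33,300,000×34.4 = 1,951,720,000; volume = 62,300,000 m³; S = 31.328 ppt
After stage 2: salt = 1,951,720,000 + 28,400,000×13.8 = 2,343,640,000; volume = 90,700,000 m³; S = 25.839 ppt
After stage 3: salt = 2,343,640,000 + 33,800,000×26.7 = 3,246,100,000; volume = 124,500,000 m³
S = 3,246,100,000 / 124,500,000 = 26.0731 ppt

26.1 ppt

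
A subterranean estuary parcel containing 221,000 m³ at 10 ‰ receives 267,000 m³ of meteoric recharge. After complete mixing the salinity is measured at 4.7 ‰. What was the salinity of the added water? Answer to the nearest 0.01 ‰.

0.31 ‰

Salt balance: 221,000×10 + 267,000×S = 488,000×4.7
2,210,000 + 267,000·S = 2,293,600
S = (2,293,600 − 2,210,000) / 267,000 = 0.3131 ‰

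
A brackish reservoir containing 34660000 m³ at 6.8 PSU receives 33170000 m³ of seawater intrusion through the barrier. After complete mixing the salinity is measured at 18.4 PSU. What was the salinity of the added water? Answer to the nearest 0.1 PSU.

30.5 PSU

Salt balance: 34,660,000×6.8 + 33,170,000×S = 67,830,000×18.4
235,688,000 + 33,170,000·S = 1,248,072,000
S = (1,248,072,000 − 235,688,000) / 33,170,000 = 30.5211 PSU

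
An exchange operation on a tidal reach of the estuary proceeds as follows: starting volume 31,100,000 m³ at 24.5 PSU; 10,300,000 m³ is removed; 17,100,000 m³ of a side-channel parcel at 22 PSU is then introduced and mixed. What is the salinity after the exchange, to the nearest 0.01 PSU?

Remaining after removal: 20,800,000 m³ at 24.5 PSU (salt = 509,600,000)
After addition: salt = 509,600,000 + 17,100,000×22 = 885,800,000; volume = 37,900,000 m³
S = 885,800,000 / 37,900,000 = 23.372 PSU

23.37 PSU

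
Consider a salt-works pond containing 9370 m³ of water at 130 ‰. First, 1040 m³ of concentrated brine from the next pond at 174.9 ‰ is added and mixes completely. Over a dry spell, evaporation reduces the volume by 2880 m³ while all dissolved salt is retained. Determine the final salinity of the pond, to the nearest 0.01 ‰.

185.92 ‰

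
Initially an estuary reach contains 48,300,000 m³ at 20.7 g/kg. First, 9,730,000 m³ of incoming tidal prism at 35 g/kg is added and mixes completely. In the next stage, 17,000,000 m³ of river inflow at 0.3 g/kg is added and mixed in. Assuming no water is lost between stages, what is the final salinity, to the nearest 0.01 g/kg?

17.93 g/kg

Total salt / total volume:
Initial salt = 48,300,000×20.7 = 999,810,000
After stage 1: salt = 999,810,000 + 9,730,000×35 = 1,340,360,000; volume = 58,030,000 m³; S = 23.098 g/kg
After stage 2: salt = 1,340,360,000 + 17,000,000×0.3 = 1,345,460,000; volume = 75,030,000 m³
S = 1,345,460,000 / 75,030,000 = 17.9323 g/kg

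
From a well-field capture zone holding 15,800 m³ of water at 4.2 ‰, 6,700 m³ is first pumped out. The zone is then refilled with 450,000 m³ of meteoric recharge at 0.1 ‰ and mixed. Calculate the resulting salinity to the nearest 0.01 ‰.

0.18 ‰

Remaining after removal: 9,100 m³ at 4.2 ‰ (salt = 38,220)
After addition: salt = 38,220 + 450,000×0.1 = 83,220; volume = 459,100 m³
S = 83,220 / 459,100 = 0.1813 ‰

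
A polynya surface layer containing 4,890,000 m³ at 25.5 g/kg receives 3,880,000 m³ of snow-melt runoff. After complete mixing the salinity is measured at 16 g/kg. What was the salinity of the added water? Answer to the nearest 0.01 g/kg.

Salt balance: 4,890,000×25.5 + 3,880,000×S = 8,770,000×16
124,695,000 + 3,880,000·S = 140,320,000
S = (140,320,000 − 124,695,000) / 3,880,000 = 4.0271 g/kg

4.03 g/kg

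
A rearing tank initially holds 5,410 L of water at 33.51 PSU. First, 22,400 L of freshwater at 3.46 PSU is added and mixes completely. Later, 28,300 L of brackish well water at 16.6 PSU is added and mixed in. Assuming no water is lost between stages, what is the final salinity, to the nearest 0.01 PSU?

Conserving salt mass:
Initial salt = 5,410×33.51 = 181,289.1
After stage 1: salt = 181,289.1 + 22,400×3.46 = 258,793.1; volume = 27,810 L; S = 9.306 PSU
After stage 2: salt = 258,793.1 + 28,300×16.6 = 728,573.1; volume = 56,110 L
S = 728,573.1 / 56,110 = 12.9847 PSU

12.98 PSU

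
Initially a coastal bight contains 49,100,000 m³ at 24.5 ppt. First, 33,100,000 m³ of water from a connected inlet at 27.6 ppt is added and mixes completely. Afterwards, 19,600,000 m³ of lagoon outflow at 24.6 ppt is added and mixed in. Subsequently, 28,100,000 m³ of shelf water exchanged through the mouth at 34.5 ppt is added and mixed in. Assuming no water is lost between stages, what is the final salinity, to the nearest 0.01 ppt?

Mass of salt is conserved:
Initial salt = 49,100,000×24.5 = 1,202,950,000
After stage 1: salt = 1,202,950,000 + 33,100,000×27.6 = 2,116,510,000; volume = 82,200,000 m³; S = 25.748 ppt
After stage 2: salt = 2,116,510,000 + 19,600,000×24.6 = 2,598,670,000; volume = 101,800,000 m³; S = 25.527 ppt
After stage 3: salt = 2,598,670,000 + 28,100,000×34.5 = 3,568,120,000; volume = 129,900,000 m³
S = 3,568,120,000 / 129,900,000 = 27.4682 ppt

27.47 ppt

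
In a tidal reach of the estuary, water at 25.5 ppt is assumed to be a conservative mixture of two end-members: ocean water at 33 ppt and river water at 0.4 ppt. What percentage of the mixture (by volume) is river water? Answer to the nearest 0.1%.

Let f be the freshwater fraction. Salt balance per unit volume:
f×0.4 + (1−f)×33 = 25.5
f = (33 − 25.5) / (33 − 0.4) = 7.5/32.6 = 0.2301

23.0%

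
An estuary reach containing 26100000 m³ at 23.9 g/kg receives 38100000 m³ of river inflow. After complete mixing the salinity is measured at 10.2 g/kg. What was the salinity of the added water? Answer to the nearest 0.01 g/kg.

0.81 g/kg

Salt balance: 26,100,000×23.9 + 38,100,000×S = 64,200,000×10.2
623,790,000 + 38,100,000·S = 654,840,000
S = (654,840,000 − 623,790,000) / 38,100,000 = 0.815 g/kg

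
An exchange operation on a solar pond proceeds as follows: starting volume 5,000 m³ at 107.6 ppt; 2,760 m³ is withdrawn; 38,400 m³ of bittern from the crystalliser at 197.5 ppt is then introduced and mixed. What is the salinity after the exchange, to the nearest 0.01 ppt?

Remaining after removal: 2,240 m³ at 107.6 ppt (salt = 241,024)
After addition: salt = 241,024 + 38,400×197.5 = 7,825,024; volume = 40,640 m³
S = 7,825,024 / 40,640 = 192.5449 ppt

192.54 ppt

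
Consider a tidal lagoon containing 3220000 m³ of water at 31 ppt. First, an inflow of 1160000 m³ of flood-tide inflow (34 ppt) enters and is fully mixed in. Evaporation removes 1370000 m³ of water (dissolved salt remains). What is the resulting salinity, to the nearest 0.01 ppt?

46.27 ppt

After mixing: salt = 3,220,000×31 + 1,160,000×34 = 139,260,000; volume = 4,380,000 m³
After evaporation: salt unchanged = 139,260,000; volume = 4,380,000 − 1,370,000 = 3,010,000 m³
S = 139,260,000 / 3,010,000 = 46.2658 ppt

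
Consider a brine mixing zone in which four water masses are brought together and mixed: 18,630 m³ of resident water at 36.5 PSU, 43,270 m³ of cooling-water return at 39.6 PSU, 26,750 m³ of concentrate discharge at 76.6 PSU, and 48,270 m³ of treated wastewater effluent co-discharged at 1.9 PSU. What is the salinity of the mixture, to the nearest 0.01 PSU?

33.12 PSU

Conserving salt mass:
salt = 18,630×36.5 + 43,270×39.6 + 26,750×76.6 + 48,270×1.9 = 679,995 + 1,713,492 + 2,049,050 + 91,713 = 4,534,250
volume = 18,630 + 43,270 + 26,750 + 48,270 = 136,920 m³
S = 4,534,250 / 136,920 = 33.1161 PSU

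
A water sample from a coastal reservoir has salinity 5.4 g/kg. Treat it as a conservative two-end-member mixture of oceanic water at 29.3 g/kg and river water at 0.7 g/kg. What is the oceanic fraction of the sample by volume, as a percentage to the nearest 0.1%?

16.4%

Let g be the oceanic fraction. Salt balance per unit volume:
g×29.3 + (1−g)×0.7 = 5.4
g = (5.4 − 0.7) / (29.3 − 0.7) = 4.7/28.6 = 0.1643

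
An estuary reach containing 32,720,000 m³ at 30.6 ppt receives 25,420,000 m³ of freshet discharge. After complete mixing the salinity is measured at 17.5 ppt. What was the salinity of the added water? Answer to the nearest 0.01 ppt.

Salt balance: 32,720,000×30.6 + 25,420,000×S = 58,140,000×17.5
1,001,232,000 + 25,420,000·S = 1,017,450,000
S = (1,017,450,000 − 1,001,232,000) / 25,420,000 = 0.638 ppt

0.64 ppt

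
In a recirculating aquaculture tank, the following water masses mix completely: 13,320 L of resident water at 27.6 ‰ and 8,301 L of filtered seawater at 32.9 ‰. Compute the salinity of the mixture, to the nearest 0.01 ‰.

29.63 ‰

Mass of salt is conserved:
salt = 13,320×27.6 + 8,301×32.9 = 367,632 + 273,102.9 = 640,734.9
volume = 13,320 + 8,301 = 21,621 L
S = 640,734.9 / 21,621 = 29.6348 ‰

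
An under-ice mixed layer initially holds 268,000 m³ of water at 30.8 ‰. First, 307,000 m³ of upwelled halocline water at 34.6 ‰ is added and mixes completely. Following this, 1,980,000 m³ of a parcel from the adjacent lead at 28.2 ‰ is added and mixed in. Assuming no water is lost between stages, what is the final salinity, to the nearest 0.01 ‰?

29.24 ‰

Conserving salt mass:
Initial salt = 268,000×30.8 = 8,254,400
After stage 1: salt = 8,254,400 + 307,000×34.6 = 18,876,600; volume = 575,000 m³; S = 32.829 ‰
After stage 2: salt = 18,876,600 + 1,980,000×28.2 = 74,712,600; volume = 2,555,000 m³
S = 74,712,600 / 2,555,000 = 29.2417 ‰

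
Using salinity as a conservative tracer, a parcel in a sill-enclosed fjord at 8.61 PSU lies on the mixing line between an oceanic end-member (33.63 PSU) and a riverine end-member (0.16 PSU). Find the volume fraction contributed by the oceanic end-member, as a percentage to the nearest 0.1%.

Let g be the oceanic fraction. Salt balance per unit volume:
g×33.63 + (1−g)×0.16 = 8.61
g = (8.61 − 0.16) / (33.63 − 0.16) = 8.45/33.47 = 0.2525

25.2%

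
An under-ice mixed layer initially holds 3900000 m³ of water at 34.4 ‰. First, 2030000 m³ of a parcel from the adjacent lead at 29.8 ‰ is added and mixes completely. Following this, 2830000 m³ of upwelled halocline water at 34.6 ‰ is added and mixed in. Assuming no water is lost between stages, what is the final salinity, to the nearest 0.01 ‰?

33.40 ‰

Total salt / total volume:
Initial salt = 3,900,000×34.4 = 134,160,000
After stage 1: salt = 134,160,000 + 2,030,000×29.8 = 194,654,000; volume = 5,930,000 m³; S = 32.825 ‰
After stage 2: salt = 194,654,000 + 2,830,000×34.6 = 292,572,000; volume = 8,760,000 m³
S = 292,572,000 / 8,760,000 = 33.3986 ‰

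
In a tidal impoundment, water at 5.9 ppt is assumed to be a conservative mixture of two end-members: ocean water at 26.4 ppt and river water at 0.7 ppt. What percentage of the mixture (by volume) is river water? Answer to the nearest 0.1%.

79.8%

Let f be the freshwater fraction. Salt balance per unit volume:
f×0.7 + (1−f)×26.4 = 5.9
f = (26.4 − 5.9) / (26.4 − 0.7) = 20.5/25.7 = 0.7977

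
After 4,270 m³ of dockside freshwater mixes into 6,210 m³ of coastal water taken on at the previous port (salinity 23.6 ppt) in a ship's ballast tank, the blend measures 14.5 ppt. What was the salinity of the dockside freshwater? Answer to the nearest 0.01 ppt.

1.27 ppt

Salt balance: 6,210×23.6 + 4,270×S = 10,480×14.5
146,556 + 4,270·S = 151,960
S = (151,960 − 146,556) / 4,270 = 1.2656 ppt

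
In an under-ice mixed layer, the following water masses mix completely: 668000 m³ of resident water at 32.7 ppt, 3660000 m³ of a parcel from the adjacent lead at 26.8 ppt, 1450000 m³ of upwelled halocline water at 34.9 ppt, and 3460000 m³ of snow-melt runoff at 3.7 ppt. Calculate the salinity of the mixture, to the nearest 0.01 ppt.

Weighted by volume,
salt = 668,000×32.7 + 3,660,000×26.8 + 1,450,000×34.9 + 3,460,000×3.7 = 21,843,600 + 98,088,000 + 50,605,000 + 12,802,000 = 183,338,600
volume = 668,000 + 3,660,000 + 1,450,000 + 3,460,000 = 9,238,000 m³
S = 183,338,600 / 9,238,000 = 19.8461 ppt

19.85 ppt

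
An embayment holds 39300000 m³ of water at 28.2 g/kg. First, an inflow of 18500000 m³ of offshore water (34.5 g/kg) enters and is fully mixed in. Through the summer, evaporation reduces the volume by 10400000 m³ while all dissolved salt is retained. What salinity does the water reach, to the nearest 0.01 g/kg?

36.85 g/kg

After mixing: salt = 39,300,000×28.2 + 18,500,000×34.5 = 1,746,510,000; volume = 57,800,000 m³
After evaporation: salt unchanged = 1,746,510,000; volume = 57,800,000 − 10,400,000 = 47,400,000 m³
S = 1,746,510,000 / 47,400,000 = 36.8462 g/kg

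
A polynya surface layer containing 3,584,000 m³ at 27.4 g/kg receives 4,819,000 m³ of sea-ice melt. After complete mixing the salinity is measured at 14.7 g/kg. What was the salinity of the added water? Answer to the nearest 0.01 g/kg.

5.25 g/kg

Salt balance: 3,584,000×27.4 + 4,819,000×S = 8,403,000×14.7
98,201,600 + 4,819,000·S = 123,524,100
S = (123,524,100 − 98,201,600) / 4,819,000 = 5.2547 g/kg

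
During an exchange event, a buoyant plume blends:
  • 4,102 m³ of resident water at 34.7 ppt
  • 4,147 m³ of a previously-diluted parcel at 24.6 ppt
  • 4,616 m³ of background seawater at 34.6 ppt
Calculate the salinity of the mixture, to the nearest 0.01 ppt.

By conservation of dissolved salt,
salt = 4,102×34.7 + 4,147×24.6 + 4,616×34.6 = 142,339.4 + 102,016.2 + 159,713.6 = 404,069.2
volume = 4,102 + 4,147 + 4,616 = 12,865 m³
S = 404,069.2 / 12,865 = 31.4084 ppt

31.41 ppt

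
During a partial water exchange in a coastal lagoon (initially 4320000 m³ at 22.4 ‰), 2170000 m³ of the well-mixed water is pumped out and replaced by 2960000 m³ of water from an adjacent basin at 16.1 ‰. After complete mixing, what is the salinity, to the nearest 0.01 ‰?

18.75 ‰

Remaining after removal: 2,150,000 m³ at 22.4 ‰ (salt = 48,160,000)
After addition: salt = 48,160,000 + 2,960,000×16.1 = 95,816,000; volume = 5,110,000 m³
S = 95,816,000 / 5,110,000 = 18.7507 ‰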